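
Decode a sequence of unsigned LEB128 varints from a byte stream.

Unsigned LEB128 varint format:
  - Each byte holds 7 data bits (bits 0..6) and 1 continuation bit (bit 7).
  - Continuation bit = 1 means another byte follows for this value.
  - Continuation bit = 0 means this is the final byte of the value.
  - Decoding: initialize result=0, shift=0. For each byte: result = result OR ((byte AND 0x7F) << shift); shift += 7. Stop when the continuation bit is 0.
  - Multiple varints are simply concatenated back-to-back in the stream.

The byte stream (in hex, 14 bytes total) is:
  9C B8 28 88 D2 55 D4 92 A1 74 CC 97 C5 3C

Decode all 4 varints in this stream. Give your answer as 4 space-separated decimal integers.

  byte[0]=0x9C cont=1 payload=0x1C=28: acc |= 28<<0 -> acc=28 shift=7
  byte[1]=0xB8 cont=1 payload=0x38=56: acc |= 56<<7 -> acc=7196 shift=14
  byte[2]=0x28 cont=0 payload=0x28=40: acc |= 40<<14 -> acc=662556 shift=21 [end]
Varint 1: bytes[0:3] = 9C B8 28 -> value 662556 (3 byte(s))
  byte[3]=0x88 cont=1 payload=0x08=8: acc |= 8<<0 -> acc=8 shift=7
  byte[4]=0xD2 cont=1 payload=0x52=82: acc |= 82<<7 -> acc=10504 shift=14
  byte[5]=0x55 cont=0 payload=0x55=85: acc |= 85<<14 -> acc=1403144 shift=21 [end]
Varint 2: bytes[3:6] = 88 D2 55 -> value 1403144 (3 byte(s))
  byte[6]=0xD4 cont=1 payload=0x54=84: acc |= 84<<0 -> acc=84 shift=7
  byte[7]=0x92 cont=1 payload=0x12=18: acc |= 18<<7 -> acc=2388 shift=14
  byte[8]=0xA1 cont=1 payload=0x21=33: acc |= 33<<14 -> acc=543060 shift=21
  byte[9]=0x74 cont=0 payload=0x74=116: acc |= 116<<21 -> acc=243812692 shift=28 [end]
Varint 3: bytes[6:10] = D4 92 A1 74 -> value 243812692 (4 byte(s))
  byte[10]=0xCC cont=1 payload=0x4C=76: acc |= 76<<0 -> acc=76 shift=7
  byte[11]=0x97 cont=1 payload=0x17=23: acc |= 23<<7 -> acc=3020 shift=14
  byte[12]=0xC5 cont=1 payload=0x45=69: acc |= 69<<14 -> acc=1133516 shift=21
  byte[13]=0x3C cont=0 payload=0x3C=60: acc |= 60<<21 -> acc=126962636 shift=28 [end]
Varint 4: bytes[10:14] = CC 97 C5 3C -> value 126962636 (4 byte(s))

Answer: 662556 1403144 243812692 126962636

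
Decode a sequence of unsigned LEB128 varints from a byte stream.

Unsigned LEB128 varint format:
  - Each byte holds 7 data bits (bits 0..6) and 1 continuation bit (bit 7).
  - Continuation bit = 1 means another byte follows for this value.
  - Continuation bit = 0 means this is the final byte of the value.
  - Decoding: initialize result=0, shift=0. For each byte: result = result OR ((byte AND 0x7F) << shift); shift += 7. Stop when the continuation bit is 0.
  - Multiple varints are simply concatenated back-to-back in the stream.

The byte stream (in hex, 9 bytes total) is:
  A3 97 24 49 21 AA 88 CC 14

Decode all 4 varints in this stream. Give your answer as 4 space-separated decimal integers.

Answer: 592803 73 33 43189290

Derivation:
  byte[0]=0xA3 cont=1 payload=0x23=35: acc |= 35<<0 -> acc=35 shift=7
  byte[1]=0x97 cont=1 payload=0x17=23: acc |= 23<<7 -> acc=2979 shift=14
  byte[2]=0x24 cont=0 payload=0x24=36: acc |= 36<<14 -> acc=592803 shift=21 [end]
Varint 1: bytes[0:3] = A3 97 24 -> value 592803 (3 byte(s))
  byte[3]=0x49 cont=0 payload=0x49=73: acc |= 73<<0 -> acc=73 shift=7 [end]
Varint 2: bytes[3:4] = 49 -> value 73 (1 byte(s))
  byte[4]=0x21 cont=0 payload=0x21=33: acc |= 33<<0 -> acc=33 shift=7 [end]
Varint 3: bytes[4:5] = 21 -> value 33 (1 byte(s))
  byte[5]=0xAA cont=1 payload=0x2A=42: acc |= 42<<0 -> acc=42 shift=7
  byte[6]=0x88 cont=1 payload=0x08=8: acc |= 8<<7 -> acc=1066 shift=14
  byte[7]=0xCC cont=1 payload=0x4C=76: acc |= 76<<14 -> acc=1246250 shift=21
  byte[8]=0x14 cont=0 payload=0x14=20: acc |= 20<<21 -> acc=43189290 shift=28 [end]
Varint 4: bytes[5:9] = AA 88 CC 14 -> value 43189290 (4 byte(s))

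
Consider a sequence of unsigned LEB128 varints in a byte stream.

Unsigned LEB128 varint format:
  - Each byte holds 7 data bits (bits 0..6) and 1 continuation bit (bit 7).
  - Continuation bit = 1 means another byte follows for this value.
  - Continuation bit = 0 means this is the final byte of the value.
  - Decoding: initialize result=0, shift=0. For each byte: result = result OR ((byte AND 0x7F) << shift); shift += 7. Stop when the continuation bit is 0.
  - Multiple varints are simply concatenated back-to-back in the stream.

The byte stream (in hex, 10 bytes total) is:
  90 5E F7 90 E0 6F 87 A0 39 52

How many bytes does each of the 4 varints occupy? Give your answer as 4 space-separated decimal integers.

  byte[0]=0x90 cont=1 payload=0x10=16: acc |= 16<<0 -> acc=16 shift=7
  byte[1]=0x5E cont=0 payload=0x5E=94: acc |= 94<<7 -> acc=12048 shift=14 [end]
Varint 1: bytes[0:2] = 90 5E -> value 12048 (2 byte(s))
  byte[2]=0xF7 cont=1 payload=0x77=119: acc |= 119<<0 -> acc=119 shift=7
  byte[3]=0x90 cont=1 payload=0x10=16: acc |= 16<<7 -> acc=2167 shift=14
  byte[4]=0xE0 cont=1 payload=0x60=96: acc |= 96<<14 -> acc=1575031 shift=21
  byte[5]=0x6F cont=0 payload=0x6F=111: acc |= 111<<21 -> acc=234358903 shift=28 [end]
Varint 2: bytes[2:6] = F7 90 E0 6F -> value 234358903 (4 byte(s))
  byte[6]=0x87 cont=1 payload=0x07=7: acc |= 7<<0 -> acc=7 shift=7
  byte[7]=0xA0 cont=1 payload=0x20=32: acc |= 32<<7 -> acc=4103 shift=14
  byte[8]=0x39 cont=0 payload=0x39=57: acc |= 57<<14 -> acc=937991 shift=21 [end]
Varint 3: bytes[6:9] = 87 A0 39 -> value 937991 (3 byte(s))
  byte[9]=0x52 cont=0 payload=0x52=82: acc |= 82<<0 -> acc=82 shift=7 [end]
Varint 4: bytes[9:10] = 52 -> value 82 (1 byte(s))

Answer: 2 4 3 1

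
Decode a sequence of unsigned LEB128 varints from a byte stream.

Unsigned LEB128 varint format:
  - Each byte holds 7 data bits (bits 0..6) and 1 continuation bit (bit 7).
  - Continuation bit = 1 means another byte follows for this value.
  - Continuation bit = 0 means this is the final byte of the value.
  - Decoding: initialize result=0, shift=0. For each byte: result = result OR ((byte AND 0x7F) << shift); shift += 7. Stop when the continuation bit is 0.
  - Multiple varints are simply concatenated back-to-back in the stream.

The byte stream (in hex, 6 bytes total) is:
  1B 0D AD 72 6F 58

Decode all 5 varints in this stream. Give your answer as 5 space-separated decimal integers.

Answer: 27 13 14637 111 88

Derivation:
  byte[0]=0x1B cont=0 payload=0x1B=27: acc |= 27<<0 -> acc=27 shift=7 [end]
Varint 1: bytes[0:1] = 1B -> value 27 (1 byte(s))
  byte[1]=0x0D cont=0 payload=0x0D=13: acc |= 13<<0 -> acc=13 shift=7 [end]
Varint 2: bytes[1:2] = 0D -> value 13 (1 byte(s))
  byte[2]=0xAD cont=1 payload=0x2D=45: acc |= 45<<0 -> acc=45 shift=7
  byte[3]=0x72 cont=0 payload=0x72=114: acc |= 114<<7 -> acc=14637 shift=14 [end]
Varint 3: bytes[2:4] = AD 72 -> value 14637 (2 byte(s))
  byte[4]=0x6F cont=0 payload=0x6F=111: acc |= 111<<0 -> acc=111 shift=7 [end]
Varint 4: bytes[4:5] = 6F -> value 111 (1 byte(s))
  byte[5]=0x58 cont=0 payload=0x58=88: acc |= 88<<0 -> acc=88 shift=7 [end]
Varint 5: bytes[5:6] = 58 -> value 88 (1 byte(s))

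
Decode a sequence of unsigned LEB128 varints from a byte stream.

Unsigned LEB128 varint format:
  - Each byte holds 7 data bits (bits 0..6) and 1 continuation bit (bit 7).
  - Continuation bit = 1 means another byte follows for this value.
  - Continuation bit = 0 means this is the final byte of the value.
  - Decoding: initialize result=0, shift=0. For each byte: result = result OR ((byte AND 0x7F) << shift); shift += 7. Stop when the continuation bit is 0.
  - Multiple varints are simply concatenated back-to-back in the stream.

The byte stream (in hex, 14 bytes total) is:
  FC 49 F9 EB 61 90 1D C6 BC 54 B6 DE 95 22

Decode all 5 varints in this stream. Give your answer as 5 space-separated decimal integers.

  byte[0]=0xFC cont=1 payload=0x7C=124: acc |= 124<<0 -> acc=124 shift=7
  byte[1]=0x49 cont=0 payload=0x49=73: acc |= 73<<7 -> acc=9468 shift=14 [end]
Varint 1: bytes[0:2] = FC 49 -> value 9468 (2 byte(s))
  byte[2]=0xF9 cont=1 payload=0x79=121: acc |= 121<<0 -> acc=121 shift=7
  byte[3]=0xEB cont=1 payload=0x6B=107: acc |= 107<<7 -> acc=13817 shift=14
  byte[4]=0x61 cont=0 payload=0x61=97: acc |= 97<<14 -> acc=1603065 shift=21 [end]
Varint 2: bytes[2:5] = F9 EB 61 -> value 1603065 (3 byte(s))
  byte[5]=0x90 cont=1 payload=0x10=16: acc |= 16<<0 -> acc=16 shift=7
  byte[6]=0x1D cont=0 payload=0x1D=29: acc |= 29<<7 -> acc=3728 shift=14 [end]
Varint 3: bytes[5:7] = 90 1D -> value 3728 (2 byte(s))
  byte[7]=0xC6 cont=1 payload=0x46=70: acc |= 70<<0 -> acc=70 shift=7
  byte[8]=0xBC cont=1 payload=0x3C=60: acc |= 60<<7 -> acc=7750 shift=14
  byte[9]=0x54 cont=0 payload=0x54=84: acc |= 84<<14 -> acc=1384006 shift=21 [end]
Varint 4: bytes[7:10] = C6 BC 54 -> value 1384006 (3 byte(s))
  byte[10]=0xB6 cont=1 payload=0x36=54: acc |= 54<<0 -> acc=54 shift=7
  byte[11]=0xDE cont=1 payload=0x5E=94: acc |= 94<<7 -> acc=12086 shift=14
  byte[12]=0x95 cont=1 payload=0x15=21: acc |= 21<<14 -> acc=356150 shift=21
  byte[13]=0x22 cont=0 payload=0x22=34: acc |= 34<<21 -> acc=71659318 shift=28 [end]
Varint 5: bytes[10:14] = B6 DE 95 22 -> value 71659318 (4 byte(s))

Answer: 9468 1603065 3728 1384006 71659318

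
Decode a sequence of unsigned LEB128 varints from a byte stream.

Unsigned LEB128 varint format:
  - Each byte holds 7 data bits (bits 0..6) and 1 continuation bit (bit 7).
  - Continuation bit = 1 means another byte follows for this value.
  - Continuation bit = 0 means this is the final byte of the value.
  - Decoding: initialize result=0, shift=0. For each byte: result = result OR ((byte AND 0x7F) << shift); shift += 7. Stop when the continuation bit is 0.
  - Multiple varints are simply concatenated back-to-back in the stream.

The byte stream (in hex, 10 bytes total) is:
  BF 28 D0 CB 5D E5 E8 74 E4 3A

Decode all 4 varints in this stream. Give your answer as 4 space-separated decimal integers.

  byte[0]=0xBF cont=1 payload=0x3F=63: acc |= 63<<0 -> acc=63 shift=7
  byte[1]=0x28 cont=0 payload=0x28=40: acc |= 40<<7 -> acc=5183 shift=14 [end]
Varint 1: bytes[0:2] = BF 28 -> value 5183 (2 byte(s))
  byte[2]=0xD0 cont=1 payload=0x50=80: acc |= 80<<0 -> acc=80 shift=7
  byte[3]=0xCB cont=1 payload=0x4B=75: acc |= 75<<7 -> acc=9680 shift=14
  byte[4]=0x5D cont=0 payload=0x5D=93: acc |= 93<<14 -> acc=1533392 shift=21 [end]
Varint 2: bytes[2:5] = D0 CB 5D -> value 1533392 (3 byte(s))
  byte[5]=0xE5 cont=1 payload=0x65=101: acc |= 101<<0 -> acc=101 shift=7
  byte[6]=0xE8 cont=1 payload=0x68=104: acc |= 104<<7 -> acc=13413 shift=14
  byte[7]=0x74 cont=0 payload=0x74=116: acc |= 116<<14 -> acc=1913957 shift=21 [end]
Varint 3: bytes[5:8] = E5 E8 74 -> value 1913957 (3 byte(s))
  byte[8]=0xE4 cont=1 payload=0x64=100: acc |= 100<<0 -> acc=100 shift=7
  byte[9]=0x3A cont=0 payload=0x3A=58: acc |= 58<<7 -> acc=7524 shift=14 [end]
Varint 4: bytes[8:10] = E4 3A -> value 7524 (2 byte(s))

Answer: 5183 1533392 1913957 7524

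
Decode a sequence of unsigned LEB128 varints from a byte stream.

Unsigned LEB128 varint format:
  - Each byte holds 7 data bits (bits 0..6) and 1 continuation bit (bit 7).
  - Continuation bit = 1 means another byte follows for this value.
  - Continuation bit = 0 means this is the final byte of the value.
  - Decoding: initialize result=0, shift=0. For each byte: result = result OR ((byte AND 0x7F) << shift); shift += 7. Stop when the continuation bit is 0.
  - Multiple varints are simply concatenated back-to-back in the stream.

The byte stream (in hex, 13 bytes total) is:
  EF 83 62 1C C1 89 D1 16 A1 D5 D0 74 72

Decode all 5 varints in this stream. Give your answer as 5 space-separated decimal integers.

Answer: 1606127 28 47465665 244591265 114

Derivation:
  byte[0]=0xEF cont=1 payload=0x6F=111: acc |= 111<<0 -> acc=111 shift=7
  byte[1]=0x83 cont=1 payload=0x03=3: acc |= 3<<7 -> acc=495 shift=14
  byte[2]=0x62 cont=0 payload=0x62=98: acc |= 98<<14 -> acc=1606127 shift=21 [end]
Varint 1: bytes[0:3] = EF 83 62 -> value 1606127 (3 byte(s))
  byte[3]=0x1C cont=0 payload=0x1C=28: acc |= 28<<0 -> acc=28 shift=7 [end]
Varint 2: bytes[3:4] = 1C -> value 28 (1 byte(s))
  byte[4]=0xC1 cont=1 payload=0x41=65: acc |= 65<<0 -> acc=65 shift=7
  byte[5]=0x89 cont=1 payload=0x09=9: acc |= 9<<7 -> acc=1217 shift=14
  byte[6]=0xD1 cont=1 payload=0x51=81: acc |= 81<<14 -> acc=1328321 shift=21
  byte[7]=0x16 cont=0 payload=0x16=22: acc |= 22<<21 -> acc=47465665 shift=28 [end]
Varint 3: bytes[4:8] = C1 89 D1 16 -> value 47465665 (4 byte(s))
  byte[8]=0xA1 cont=1 payload=0x21=33: acc |= 33<<0 -> acc=33 shift=7
  byte[9]=0xD5 cont=1 payload=0x55=85: acc |= 85<<7 -> acc=10913 shift=14
  byte[10]=0xD0 cont=1 payload=0x50=80: acc |= 80<<14 -> acc=1321633 shift=21
  byte[11]=0x74 cont=0 payload=0x74=116: acc |= 116<<21 -> acc=244591265 shift=28 [end]
Varint 4: bytes[8:12] = A1 D5 D0 74 -> value 244591265 (4 byte(s))
  byte[12]=0x72 cont=0 payload=0x72=114: acc |= 114<<0 -> acc=114 shift=7 [end]
Varint 5: bytes[12:13] = 72 -> value 114 (1 byte(s))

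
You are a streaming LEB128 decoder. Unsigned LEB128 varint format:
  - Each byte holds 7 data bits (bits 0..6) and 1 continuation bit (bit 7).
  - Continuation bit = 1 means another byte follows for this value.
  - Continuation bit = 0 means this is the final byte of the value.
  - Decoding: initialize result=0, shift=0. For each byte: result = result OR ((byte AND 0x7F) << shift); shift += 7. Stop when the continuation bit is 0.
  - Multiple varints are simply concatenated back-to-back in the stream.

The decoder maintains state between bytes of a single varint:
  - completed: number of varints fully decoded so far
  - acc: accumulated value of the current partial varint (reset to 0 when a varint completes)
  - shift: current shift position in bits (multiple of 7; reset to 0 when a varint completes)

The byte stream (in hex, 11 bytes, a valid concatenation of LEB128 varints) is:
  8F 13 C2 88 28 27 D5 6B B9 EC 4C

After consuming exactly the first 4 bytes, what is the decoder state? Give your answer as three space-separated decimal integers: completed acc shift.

byte[0]=0x8F cont=1 payload=0x0F: acc |= 15<<0 -> completed=0 acc=15 shift=7
byte[1]=0x13 cont=0 payload=0x13: varint #1 complete (value=2447); reset -> completed=1 acc=0 shift=0
byte[2]=0xC2 cont=1 payload=0x42: acc |= 66<<0 -> completed=1 acc=66 shift=7
byte[3]=0x88 cont=1 payload=0x08: acc |= 8<<7 -> completed=1 acc=1090 shift=14

Answer: 1 1090 14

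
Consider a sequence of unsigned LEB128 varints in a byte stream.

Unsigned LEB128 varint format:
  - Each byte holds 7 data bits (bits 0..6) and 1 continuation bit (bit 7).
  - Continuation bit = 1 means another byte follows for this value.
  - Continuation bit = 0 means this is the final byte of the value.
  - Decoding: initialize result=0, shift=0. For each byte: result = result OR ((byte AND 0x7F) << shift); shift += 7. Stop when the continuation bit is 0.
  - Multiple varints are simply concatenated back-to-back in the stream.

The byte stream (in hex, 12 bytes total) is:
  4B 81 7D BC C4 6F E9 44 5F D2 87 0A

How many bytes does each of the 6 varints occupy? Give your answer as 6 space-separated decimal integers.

Answer: 1 2 3 2 1 3

Derivation:
  byte[0]=0x4B cont=0 payload=0x4B=75: acc |= 75<<0 -> acc=75 shift=7 [end]
Varint 1: bytes[0:1] = 4B -> value 75 (1 byte(s))
  byte[1]=0x81 cont=1 payload=0x01=1: acc |= 1<<0 -> acc=1 shift=7
  byte[2]=0x7D cont=0 payload=0x7D=125: acc |= 125<<7 -> acc=16001 shift=14 [end]
Varint 2: bytes[1:3] = 81 7D -> value 16001 (2 byte(s))
  byte[3]=0xBC cont=1 payload=0x3C=60: acc |= 60<<0 -> acc=60 shift=7
  byte[4]=0xC4 cont=1 payload=0x44=68: acc |= 68<<7 -> acc=8764 shift=14
  byte[5]=0x6F cont=0 payload=0x6F=111: acc |= 111<<14 -> acc=1827388 shift=21 [end]
Varint 3: bytes[3:6] = BC C4 6F -> value 1827388 (3 byte(s))
  byte[6]=0xE9 cont=1 payload=0x69=105: acc |= 105<<0 -> acc=105 shift=7
  byte[7]=0x44 cont=0 payload=0x44=68: acc |= 68<<7 -> acc=8809 shift=14 [end]
Varint 4: bytes[6:8] = E9 44 -> value 8809 (2 byte(s))
  byte[8]=0x5F cont=0 payload=0x5F=95: acc |= 95<<0 -> acc=95 shift=7 [end]
Varint 5: bytes[8:9] = 5F -> value 95 (1 byte(s))
  byte[9]=0xD2 cont=1 payload=0x52=82: acc |= 82<<0 -> acc=82 shift=7
  byte[10]=0x87 cont=1 payload=0x07=7: acc |= 7<<7 -> acc=978 shift=14
  byte[11]=0x0A cont=0 payload=0x0A=10: acc |= 10<<14 -> acc=164818 shift=21 [end]
Varint 6: bytes[9:12] = D2 87 0A -> value 164818 (3 byte(s))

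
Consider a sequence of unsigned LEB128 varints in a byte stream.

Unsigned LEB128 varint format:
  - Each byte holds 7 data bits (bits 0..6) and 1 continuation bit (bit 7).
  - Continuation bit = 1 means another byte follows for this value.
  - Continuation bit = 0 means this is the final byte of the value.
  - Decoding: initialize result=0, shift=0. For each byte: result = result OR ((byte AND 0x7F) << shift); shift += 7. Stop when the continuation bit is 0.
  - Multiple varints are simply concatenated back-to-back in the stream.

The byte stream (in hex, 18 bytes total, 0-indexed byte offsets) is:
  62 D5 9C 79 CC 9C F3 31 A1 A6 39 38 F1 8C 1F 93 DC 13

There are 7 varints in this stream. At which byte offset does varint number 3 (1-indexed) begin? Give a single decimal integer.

Answer: 4

Derivation:
  byte[0]=0x62 cont=0 payload=0x62=98: acc |= 98<<0 -> acc=98 shift=7 [end]
Varint 1: bytes[0:1] = 62 -> value 98 (1 byte(s))
  byte[1]=0xD5 cont=1 payload=0x55=85: acc |= 85<<0 -> acc=85 shift=7
  byte[2]=0x9C cont=1 payload=0x1C=28: acc |= 28<<7 -> acc=3669 shift=14
  byte[3]=0x79 cont=0 payload=0x79=121: acc |= 121<<14 -> acc=1986133 shift=21 [end]
Varint 2: bytes[1:4] = D5 9C 79 -> value 1986133 (3 byte(s))
  byte[4]=0xCC cont=1 payload=0x4C=76: acc |= 76<<0 -> acc=76 shift=7
  byte[5]=0x9C cont=1 payload=0x1C=28: acc |= 28<<7 -> acc=3660 shift=14
  byte[6]=0xF3 cont=1 payload=0x73=115: acc |= 115<<14 -> acc=1887820 shift=21
  byte[7]=0x31 cont=0 payload=0x31=49: acc |= 49<<21 -> acc=104648268 shift=28 [end]
Varint 3: bytes[4:8] = CC 9C F3 31 -> value 104648268 (4 byte(s))
  byte[8]=0xA1 cont=1 payload=0x21=33: acc |= 33<<0 -> acc=33 shift=7
  byte[9]=0xA6 cont=1 payload=0x26=38: acc |= 38<<7 -> acc=4897 shift=14
  byte[10]=0x39 cont=0 payload=0x39=57: acc |= 57<<14 -> acc=938785 shift=21 [end]
Varint 4: bytes[8:11] = A1 A6 39 -> value 938785 (3 byte(s))
  byte[11]=0x38 cont=0 payload=0x38=56: acc |= 56<<0 -> acc=56 shift=7 [end]
Varint 5: bytes[11:12] = 38 -> value 56 (1 byte(s))
  byte[12]=0xF1 cont=1 payload=0x71=113: acc |= 113<<0 -> acc=113 shift=7
  byte[13]=0x8C cont=1 payload=0x0C=12: acc |= 12<<7 -> acc=1649 shift=14
  byte[14]=0x1F cont=0 payload=0x1F=31: acc |= 31<<14 -> acc=509553 shift=21 [end]
Varint 6: bytes[12:15] = F1 8C 1F -> value 509553 (3 byte(s))
  byte[15]=0x93 cont=1 payload=0x13=19: acc |= 19<<0 -> acc=19 shift=7
  byte[16]=0xDC cont=1 payload=0x5C=92: acc |= 92<<7 -> acc=11795 shift=14
  byte[17]=0x13 cont=0 payload=0x13=19: acc |= 19<<14 -> acc=323091 shift=21 [end]
Varint 7: bytes[15:18] = 93 DC 13 -> value 323091 (3 byte(s))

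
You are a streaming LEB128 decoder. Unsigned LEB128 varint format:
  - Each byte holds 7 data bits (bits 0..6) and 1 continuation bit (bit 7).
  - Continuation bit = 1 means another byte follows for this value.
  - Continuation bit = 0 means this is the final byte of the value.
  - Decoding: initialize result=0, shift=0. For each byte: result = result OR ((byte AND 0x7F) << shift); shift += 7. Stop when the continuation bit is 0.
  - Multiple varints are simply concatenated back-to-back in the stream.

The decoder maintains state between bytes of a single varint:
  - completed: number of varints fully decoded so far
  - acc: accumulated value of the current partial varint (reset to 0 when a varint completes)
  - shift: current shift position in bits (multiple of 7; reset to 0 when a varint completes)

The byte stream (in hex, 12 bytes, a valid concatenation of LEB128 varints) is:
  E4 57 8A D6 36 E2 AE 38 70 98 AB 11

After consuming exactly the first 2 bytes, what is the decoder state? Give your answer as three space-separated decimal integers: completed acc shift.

Answer: 1 0 0

Derivation:
byte[0]=0xE4 cont=1 payload=0x64: acc |= 100<<0 -> completed=0 acc=100 shift=7
byte[1]=0x57 cont=0 payload=0x57: varint #1 complete (value=11236); reset -> completed=1 acc=0 shift=0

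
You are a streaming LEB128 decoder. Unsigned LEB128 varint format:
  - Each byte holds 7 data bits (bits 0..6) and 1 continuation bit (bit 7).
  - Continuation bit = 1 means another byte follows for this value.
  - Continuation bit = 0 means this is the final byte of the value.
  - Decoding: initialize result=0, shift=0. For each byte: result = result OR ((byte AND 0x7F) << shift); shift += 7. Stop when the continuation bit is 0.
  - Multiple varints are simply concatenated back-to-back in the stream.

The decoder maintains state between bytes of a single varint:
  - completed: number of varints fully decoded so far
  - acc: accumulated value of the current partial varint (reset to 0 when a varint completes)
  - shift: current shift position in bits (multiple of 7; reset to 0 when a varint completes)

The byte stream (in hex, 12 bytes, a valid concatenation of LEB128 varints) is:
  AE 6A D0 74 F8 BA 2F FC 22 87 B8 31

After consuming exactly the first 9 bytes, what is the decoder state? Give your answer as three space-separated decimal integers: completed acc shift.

byte[0]=0xAE cont=1 payload=0x2E: acc |= 46<<0 -> completed=0 acc=46 shift=7
byte[1]=0x6A cont=0 payload=0x6A: varint #1 complete (value=13614); reset -> completed=1 acc=0 shift=0
byte[2]=0xD0 cont=1 payload=0x50: acc |= 80<<0 -> completed=1 acc=80 shift=7
byte[3]=0x74 cont=0 payload=0x74: varint #2 complete (value=14928); reset -> completed=2 acc=0 shift=0
byte[4]=0xF8 cont=1 payload=0x78: acc |= 120<<0 -> completed=2 acc=120 shift=7
byte[5]=0xBA cont=1 payload=0x3A: acc |= 58<<7 -> completed=2 acc=7544 shift=14
byte[6]=0x2F cont=0 payload=0x2F: varint #3 complete (value=777592); reset -> completed=3 acc=0 shift=0
byte[7]=0xFC cont=1 payload=0x7C: acc |= 124<<0 -> completed=3 acc=124 shift=7
byte[8]=0x22 cont=0 payload=0x22: varint #4 complete (value=4476); reset -> completed=4 acc=0 shift=0

Answer: 4 0 0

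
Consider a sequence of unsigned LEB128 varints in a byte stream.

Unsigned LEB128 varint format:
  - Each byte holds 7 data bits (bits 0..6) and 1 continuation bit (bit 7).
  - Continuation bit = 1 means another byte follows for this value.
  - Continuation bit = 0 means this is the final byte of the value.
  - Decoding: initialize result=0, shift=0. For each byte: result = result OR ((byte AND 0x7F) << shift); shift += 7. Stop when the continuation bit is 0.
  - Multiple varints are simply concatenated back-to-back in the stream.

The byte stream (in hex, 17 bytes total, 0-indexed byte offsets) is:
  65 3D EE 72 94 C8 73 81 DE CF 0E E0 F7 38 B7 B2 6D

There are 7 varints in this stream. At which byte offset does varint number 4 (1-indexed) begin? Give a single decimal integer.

  byte[0]=0x65 cont=0 payload=0x65=101: acc |= 101<<0 -> acc=101 shift=7 [end]
Varint 1: bytes[0:1] = 65 -> value 101 (1 byte(s))
  byte[1]=0x3D cont=0 payload=0x3D=61: acc |= 61<<0 -> acc=61 shift=7 [end]
Varint 2: bytes[1:2] = 3D -> value 61 (1 byte(s))
  byte[2]=0xEE cont=1 payload=0x6E=110: acc |= 110<<0 -> acc=110 shift=7
  byte[3]=0x72 cont=0 payload=0x72=114: acc |= 114<<7 -> acc=14702 shift=14 [end]
Varint 3: bytes[2:4] = EE 72 -> value 14702 (2 byte(s))
  byte[4]=0x94 cont=1 payload=0x14=20: acc |= 20<<0 -> acc=20 shift=7
  byte[5]=0xC8 cont=1 payload=0x48=72: acc |= 72<<7 -> acc=9236 shift=14
  byte[6]=0x73 cont=0 payload=0x73=115: acc |= 115<<14 -> acc=1893396 shift=21 [end]
Varint 4: bytes[4:7] = 94 C8 73 -> value 1893396 (3 byte(s))
  byte[7]=0x81 cont=1 payload=0x01=1: acc |= 1<<0 -> acc=1 shift=7
  byte[8]=0xDE cont=1 payload=0x5E=94: acc |= 94<<7 -> acc=12033 shift=14
  byte[9]=0xCF cont=1 payload=0x4F=79: acc |= 79<<14 -> acc=1306369 shift=21
  byte[10]=0x0E cont=0 payload=0x0E=14: acc |= 14<<21 -> acc=30666497 shift=28 [end]
Varint 5: bytes[7:11] = 81 DE CF 0E -> value 30666497 (4 byte(s))
  byte[11]=0xE0 cont=1 payload=0x60=96: acc |= 96<<0 -> acc=96 shift=7
  byte[12]=0xF7 cont=1 payload=0x77=119: acc |= 119<<7 -> acc=15328 shift=14
  byte[13]=0x38 cont=0 payload=0x38=56: acc |= 56<<14 -> acc=932832 shift=21 [end]
Varint 6: bytes[11:14] = E0 F7 38 -> value 932832 (3 byte(s))
  byte[14]=0xB7 cont=1 payload=0x37=55: acc |= 55<<0 -> acc=55 shift=7
  byte[15]=0xB2 cont=1 payload=0x32=50: acc |= 50<<7 -> acc=6455 shift=14
  byte[16]=0x6D cont=0 payload=0x6D=109: acc |= 109<<14 -> acc=1792311 shift=21 [end]
Varint 7: bytes[14:17] = B7 B2 6D -> value 1792311 (3 byte(s))

Answer: 4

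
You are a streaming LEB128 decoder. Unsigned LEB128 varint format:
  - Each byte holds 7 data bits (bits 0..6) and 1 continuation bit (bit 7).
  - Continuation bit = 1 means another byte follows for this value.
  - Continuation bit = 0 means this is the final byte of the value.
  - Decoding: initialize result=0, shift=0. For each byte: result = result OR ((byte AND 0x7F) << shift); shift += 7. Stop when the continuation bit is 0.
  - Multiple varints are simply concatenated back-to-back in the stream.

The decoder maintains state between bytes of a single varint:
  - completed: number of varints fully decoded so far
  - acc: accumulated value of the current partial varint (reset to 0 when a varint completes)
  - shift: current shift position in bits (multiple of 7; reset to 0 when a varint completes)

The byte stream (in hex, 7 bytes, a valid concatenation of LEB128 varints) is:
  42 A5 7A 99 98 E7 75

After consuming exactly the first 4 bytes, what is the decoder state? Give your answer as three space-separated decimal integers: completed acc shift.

Answer: 2 25 7

Derivation:
byte[0]=0x42 cont=0 payload=0x42: varint #1 complete (value=66); reset -> completed=1 acc=0 shift=0
byte[1]=0xA5 cont=1 payload=0x25: acc |= 37<<0 -> completed=1 acc=37 shift=7
byte[2]=0x7A cont=0 payload=0x7A: varint #2 complete (value=15653); reset -> completed=2 acc=0 shift=0
byte[3]=0x99 cont=1 payload=0x19: acc |= 25<<0 -> completed=2 acc=25 shift=7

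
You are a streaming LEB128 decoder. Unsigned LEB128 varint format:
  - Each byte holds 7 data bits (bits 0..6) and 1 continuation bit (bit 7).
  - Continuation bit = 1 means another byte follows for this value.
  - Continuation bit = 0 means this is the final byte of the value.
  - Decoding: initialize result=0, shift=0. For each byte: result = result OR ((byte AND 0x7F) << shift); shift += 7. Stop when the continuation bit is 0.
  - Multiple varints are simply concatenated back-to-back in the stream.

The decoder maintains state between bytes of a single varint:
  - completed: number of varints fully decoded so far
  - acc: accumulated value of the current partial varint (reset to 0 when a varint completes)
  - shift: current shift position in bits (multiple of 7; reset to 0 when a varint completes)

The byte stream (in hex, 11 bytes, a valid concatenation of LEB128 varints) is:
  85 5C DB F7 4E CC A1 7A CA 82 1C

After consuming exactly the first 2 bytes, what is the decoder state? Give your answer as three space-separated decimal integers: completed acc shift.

byte[0]=0x85 cont=1 payload=0x05: acc |= 5<<0 -> completed=0 acc=5 shift=7
byte[1]=0x5C cont=0 payload=0x5C: varint #1 complete (value=11781); reset -> completed=1 acc=0 shift=0

Answer: 1 0 0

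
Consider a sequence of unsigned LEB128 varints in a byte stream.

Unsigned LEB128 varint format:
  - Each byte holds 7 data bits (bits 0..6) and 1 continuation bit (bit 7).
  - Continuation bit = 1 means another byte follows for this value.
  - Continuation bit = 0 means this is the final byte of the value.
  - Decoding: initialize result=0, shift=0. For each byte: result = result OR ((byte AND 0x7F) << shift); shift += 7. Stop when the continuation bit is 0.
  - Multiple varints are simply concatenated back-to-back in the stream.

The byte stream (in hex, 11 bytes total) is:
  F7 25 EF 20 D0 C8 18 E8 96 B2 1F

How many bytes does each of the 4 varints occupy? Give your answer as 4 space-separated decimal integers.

  byte[0]=0xF7 cont=1 payload=0x77=119: acc |= 119<<0 -> acc=119 shift=7
  byte[1]=0x25 cont=0 payload=0x25=37: acc |= 37<<7 -> acc=4855 shift=14 [end]
Varint 1: bytes[0:2] = F7 25 -> value 4855 (2 byte(s))
  byte[2]=0xEF cont=1 payload=0x6F=111: acc |= 111<<0 -> acc=111 shift=7
  byte[3]=0x20 cont=0 payload=0x20=32: acc |= 32<<7 -> acc=4207 shift=14 [end]
Varint 2: bytes[2:4] = EF 20 -> value 4207 (2 byte(s))
  byte[4]=0xD0 cont=1 payload=0x50=80: acc |= 80<<0 -> acc=80 shift=7
  byte[5]=0xC8 cont=1 payload=0x48=72: acc |= 72<<7 -> acc=9296 shift=14
  byte[6]=0x18 cont=0 payload=0x18=24: acc |= 24<<14 -> acc=402512 shift=21 [end]
Varint 3: bytes[4:7] = D0 C8 18 -> value 402512 (3 byte(s))
  byte[7]=0xE8 cont=1 payload=0x68=104: acc |= 104<<0 -> acc=104 shift=7
  byte[8]=0x96 cont=1 payload=0x16=22: acc |= 22<<7 -> acc=2920 shift=14
  byte[9]=0xB2 cont=1 payload=0x32=50: acc |= 50<<14 -> acc=822120 shift=21
  byte[10]=0x1F cont=0 payload=0x1F=31: acc |= 31<<21 -> acc=65833832 shift=28 [end]
Varint 4: bytes[7:11] = E8 96 B2 1F -> value 65833832 (4 byte(s))

Answer: 2 2 3 4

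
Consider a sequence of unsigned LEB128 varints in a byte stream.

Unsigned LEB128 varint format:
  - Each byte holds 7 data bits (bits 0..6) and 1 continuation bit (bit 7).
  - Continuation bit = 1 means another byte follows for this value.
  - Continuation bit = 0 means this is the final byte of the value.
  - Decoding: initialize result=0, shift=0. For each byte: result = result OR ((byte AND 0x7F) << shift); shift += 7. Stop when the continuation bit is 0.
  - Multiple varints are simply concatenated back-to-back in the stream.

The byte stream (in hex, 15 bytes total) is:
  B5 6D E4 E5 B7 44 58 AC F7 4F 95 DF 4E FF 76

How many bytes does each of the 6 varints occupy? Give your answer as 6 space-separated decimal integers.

  byte[0]=0xB5 cont=1 payload=0x35=53: acc |= 53<<0 -> acc=53 shift=7
  byte[1]=0x6D cont=0 payload=0x6D=109: acc |= 109<<7 -> acc=14005 shift=14 [end]
Varint 1: bytes[0:2] = B5 6D -> value 14005 (2 byte(s))
  byte[2]=0xE4 cont=1 payload=0x64=100: acc |= 100<<0 -> acc=100 shift=7
  byte[3]=0xE5 cont=1 payload=0x65=101: acc |= 101<<7 -> acc=13028 shift=14
  byte[4]=0xB7 cont=1 payload=0x37=55: acc |= 55<<14 -> acc=914148 shift=21
  byte[5]=0x44 cont=0 payload=0x44=68: acc |= 68<<21 -> acc=143520484 shift=28 [end]
Varint 2: bytes[2:6] = E4 E5 B7 44 -> value 143520484 (4 byte(s))
  byte[6]=0x58 cont=0 payload=0x58=88: acc |= 88<<0 -> acc=88 shift=7 [end]
Varint 3: bytes[6:7] = 58 -> value 88 (1 byte(s))
  byte[7]=0xAC cont=1 payload=0x2C=44: acc |= 44<<0 -> acc=44 shift=7
  byte[8]=0xF7 cont=1 payload=0x77=119: acc |= 119<<7 -> acc=15276 shift=14
  byte[9]=0x4F cont=0 payload=0x4F=79: acc |= 79<<14 -> acc=1309612 shift=21 [end]
Varint 4: bytes[7:10] = AC F7 4F -> value 1309612 (3 byte(s))
  byte[10]=0x95 cont=1 payload=0x15=21: acc |= 21<<0 -> acc=21 shift=7
  byte[11]=0xDF cont=1 payload=0x5F=95: acc |= 95<<7 -> acc=12181 shift=14
  byte[12]=0x4E cont=0 payload=0x4E=78: acc |= 78<<14 -> acc=1290133 shift=21 [end]
Varint 5: bytes[10:13] = 95 DF 4E -> value 1290133 (3 byte(s))
  byte[13]=0xFF cont=1 payload=0x7F=127: acc |= 127<<0 -> acc=127 shift=7
  byte[14]=0x76 cont=0 payload=0x76=118: acc |= 118<<7 -> acc=15231 shift=14 [end]
Varint 6: bytes[13:15] = FF 76 -> value 15231 (2 byte(s))

Answer: 2 4 1 3 3 2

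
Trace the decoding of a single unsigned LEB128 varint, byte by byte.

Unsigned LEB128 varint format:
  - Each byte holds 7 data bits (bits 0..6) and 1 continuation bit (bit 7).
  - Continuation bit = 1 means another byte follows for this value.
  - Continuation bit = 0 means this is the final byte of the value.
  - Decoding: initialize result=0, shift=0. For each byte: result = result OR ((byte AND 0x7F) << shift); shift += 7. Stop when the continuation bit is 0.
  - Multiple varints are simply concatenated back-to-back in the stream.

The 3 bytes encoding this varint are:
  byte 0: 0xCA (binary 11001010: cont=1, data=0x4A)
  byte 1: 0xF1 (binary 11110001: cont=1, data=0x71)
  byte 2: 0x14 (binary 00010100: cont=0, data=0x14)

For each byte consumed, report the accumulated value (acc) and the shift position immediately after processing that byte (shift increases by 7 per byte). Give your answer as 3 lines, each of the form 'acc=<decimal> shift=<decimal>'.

byte 0=0xCA: payload=0x4A=74, contrib = 74<<0 = 74; acc -> 74, shift -> 7
byte 1=0xF1: payload=0x71=113, contrib = 113<<7 = 14464; acc -> 14538, shift -> 14
byte 2=0x14: payload=0x14=20, contrib = 20<<14 = 327680; acc -> 342218, shift -> 21

Answer: acc=74 shift=7
acc=14538 shift=14
acc=342218 shift=21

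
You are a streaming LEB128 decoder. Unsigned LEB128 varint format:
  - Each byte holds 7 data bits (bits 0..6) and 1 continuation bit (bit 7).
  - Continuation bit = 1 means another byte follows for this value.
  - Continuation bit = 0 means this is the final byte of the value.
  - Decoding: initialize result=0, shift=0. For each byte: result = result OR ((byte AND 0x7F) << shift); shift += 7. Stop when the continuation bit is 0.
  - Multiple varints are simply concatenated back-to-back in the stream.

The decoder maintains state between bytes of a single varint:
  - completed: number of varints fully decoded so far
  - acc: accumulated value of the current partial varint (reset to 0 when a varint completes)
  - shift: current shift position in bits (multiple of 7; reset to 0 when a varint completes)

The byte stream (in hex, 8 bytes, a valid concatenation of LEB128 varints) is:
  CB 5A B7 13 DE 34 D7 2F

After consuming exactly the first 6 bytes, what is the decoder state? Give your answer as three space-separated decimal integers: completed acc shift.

byte[0]=0xCB cont=1 payload=0x4B: acc |= 75<<0 -> completed=0 acc=75 shift=7
byte[1]=0x5A cont=0 payload=0x5A: varint #1 complete (value=11595); reset -> completed=1 acc=0 shift=0
byte[2]=0xB7 cont=1 payload=0x37: acc |= 55<<0 -> completed=1 acc=55 shift=7
byte[3]=0x13 cont=0 payload=0x13: varint #2 complete (value=2487); reset -> completed=2 acc=0 shift=0
byte[4]=0xDE cont=1 payload=0x5E: acc |= 94<<0 -> completed=2 acc=94 shift=7
byte[5]=0x34 cont=0 payload=0x34: varint #3 complete (value=6750); reset -> completed=3 acc=0 shift=0

Answer: 3 0 0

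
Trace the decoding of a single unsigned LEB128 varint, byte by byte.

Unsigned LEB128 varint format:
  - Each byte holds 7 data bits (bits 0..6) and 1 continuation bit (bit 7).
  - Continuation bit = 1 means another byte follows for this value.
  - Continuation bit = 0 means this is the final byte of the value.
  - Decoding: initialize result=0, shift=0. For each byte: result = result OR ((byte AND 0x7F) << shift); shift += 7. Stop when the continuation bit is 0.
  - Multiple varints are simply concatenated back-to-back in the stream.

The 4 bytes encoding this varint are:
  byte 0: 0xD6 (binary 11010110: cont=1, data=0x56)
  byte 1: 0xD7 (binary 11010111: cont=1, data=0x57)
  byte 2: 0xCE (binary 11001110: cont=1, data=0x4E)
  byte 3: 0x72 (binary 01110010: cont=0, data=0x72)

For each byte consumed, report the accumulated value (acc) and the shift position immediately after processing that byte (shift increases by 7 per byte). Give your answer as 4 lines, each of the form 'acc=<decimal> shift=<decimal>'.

byte 0=0xD6: payload=0x56=86, contrib = 86<<0 = 86; acc -> 86, shift -> 7
byte 1=0xD7: payload=0x57=87, contrib = 87<<7 = 11136; acc -> 11222, shift -> 14
byte 2=0xCE: payload=0x4E=78, contrib = 78<<14 = 1277952; acc -> 1289174, shift -> 21
byte 3=0x72: payload=0x72=114, contrib = 114<<21 = 239075328; acc -> 240364502, shift -> 28

Answer: acc=86 shift=7
acc=11222 shift=14
acc=1289174 shift=21
acc=240364502 shift=28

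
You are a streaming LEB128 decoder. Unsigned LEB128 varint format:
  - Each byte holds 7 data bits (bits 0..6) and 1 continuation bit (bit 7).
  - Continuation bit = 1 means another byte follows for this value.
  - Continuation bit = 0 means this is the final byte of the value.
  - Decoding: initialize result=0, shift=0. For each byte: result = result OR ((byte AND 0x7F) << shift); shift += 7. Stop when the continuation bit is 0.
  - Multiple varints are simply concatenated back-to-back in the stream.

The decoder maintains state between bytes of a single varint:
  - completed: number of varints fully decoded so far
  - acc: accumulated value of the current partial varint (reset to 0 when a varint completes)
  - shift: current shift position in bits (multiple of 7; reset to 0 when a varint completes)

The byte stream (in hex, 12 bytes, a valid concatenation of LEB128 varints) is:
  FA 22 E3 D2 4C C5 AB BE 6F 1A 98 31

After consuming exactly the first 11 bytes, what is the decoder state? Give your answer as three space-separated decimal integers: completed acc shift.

byte[0]=0xFA cont=1 payload=0x7A: acc |= 122<<0 -> completed=0 acc=122 shift=7
byte[1]=0x22 cont=0 payload=0x22: varint #1 complete (value=4474); reset -> completed=1 acc=0 shift=0
byte[2]=0xE3 cont=1 payload=0x63: acc |= 99<<0 -> completed=1 acc=99 shift=7
byte[3]=0xD2 cont=1 payload=0x52: acc |= 82<<7 -> completed=1 acc=10595 shift=14
byte[4]=0x4C cont=0 payload=0x4C: varint #2 complete (value=1255779); reset -> completed=2 acc=0 shift=0
byte[5]=0xC5 cont=1 payload=0x45: acc |= 69<<0 -> completed=2 acc=69 shift=7
byte[6]=0xAB cont=1 payload=0x2B: acc |= 43<<7 -> completed=2 acc=5573 shift=14
byte[7]=0xBE cont=1 payload=0x3E: acc |= 62<<14 -> completed=2 acc=1021381 shift=21
byte[8]=0x6F cont=0 payload=0x6F: varint #3 complete (value=233805253); reset -> completed=3 acc=0 shift=0
byte[9]=0x1A cont=0 payload=0x1A: varint #4 complete (value=26); reset -> completed=4 acc=0 shift=0
byte[10]=0x98 cont=1 payload=0x18: acc |= 24<<0 -> completed=4 acc=24 shift=7

Answer: 4 24 7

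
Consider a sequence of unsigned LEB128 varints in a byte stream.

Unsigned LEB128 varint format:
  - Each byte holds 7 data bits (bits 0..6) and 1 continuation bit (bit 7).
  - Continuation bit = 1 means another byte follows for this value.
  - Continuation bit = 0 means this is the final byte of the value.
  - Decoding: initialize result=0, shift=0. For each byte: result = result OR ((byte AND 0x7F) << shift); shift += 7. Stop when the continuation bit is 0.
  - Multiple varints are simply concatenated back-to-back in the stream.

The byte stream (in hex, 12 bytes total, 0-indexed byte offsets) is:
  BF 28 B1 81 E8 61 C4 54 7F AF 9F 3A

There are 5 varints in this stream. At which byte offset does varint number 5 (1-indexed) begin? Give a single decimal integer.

Answer: 9

Derivation:
  byte[0]=0xBF cont=1 payload=0x3F=63: acc |= 63<<0 -> acc=63 shift=7
  byte[1]=0x28 cont=0 payload=0x28=40: acc |= 40<<7 -> acc=5183 shift=14 [end]
Varint 1: bytes[0:2] = BF 28 -> value 5183 (2 byte(s))
  byte[2]=0xB1 cont=1 payload=0x31=49: acc |= 49<<0 -> acc=49 shift=7
  byte[3]=0x81 cont=1 payload=0x01=1: acc |= 1<<7 -> acc=177 shift=14
  byte[4]=0xE8 cont=1 payload=0x68=104: acc |= 104<<14 -> acc=1704113 shift=21
  byte[5]=0x61 cont=0 payload=0x61=97: acc |= 97<<21 -> acc=205127857 shift=28 [end]
Varint 2: bytes[2:6] = B1 81 E8 61 -> value 205127857 (4 byte(s))
  byte[6]=0xC4 cont=1 payload=0x44=68: acc |= 68<<0 -> acc=68 shift=7
  byte[7]=0x54 cont=0 payload=0x54=84: acc |= 84<<7 -> acc=10820 shift=14 [end]
Varint 3: bytes[6:8] = C4 54 -> value 10820 (2 byte(s))
  byte[8]=0x7F cont=0 payload=0x7F=127: acc |= 127<<0 -> acc=127 shift=7 [end]
Varint 4: bytes[8:9] = 7F -> value 127 (1 byte(s))
  byte[9]=0xAF cont=1 payload=0x2F=47: acc |= 47<<0 -> acc=47 shift=7
  byte[10]=0x9F cont=1 payload=0x1F=31: acc |= 31<<7 -> acc=4015 shift=14
  byte[11]=0x3A cont=0 payload=0x3A=58: acc |= 58<<14 -> acc=954287 shift=21 [end]
Varint 5: bytes[9:12] = AF 9F 3A -> value 954287 (3 byte(s))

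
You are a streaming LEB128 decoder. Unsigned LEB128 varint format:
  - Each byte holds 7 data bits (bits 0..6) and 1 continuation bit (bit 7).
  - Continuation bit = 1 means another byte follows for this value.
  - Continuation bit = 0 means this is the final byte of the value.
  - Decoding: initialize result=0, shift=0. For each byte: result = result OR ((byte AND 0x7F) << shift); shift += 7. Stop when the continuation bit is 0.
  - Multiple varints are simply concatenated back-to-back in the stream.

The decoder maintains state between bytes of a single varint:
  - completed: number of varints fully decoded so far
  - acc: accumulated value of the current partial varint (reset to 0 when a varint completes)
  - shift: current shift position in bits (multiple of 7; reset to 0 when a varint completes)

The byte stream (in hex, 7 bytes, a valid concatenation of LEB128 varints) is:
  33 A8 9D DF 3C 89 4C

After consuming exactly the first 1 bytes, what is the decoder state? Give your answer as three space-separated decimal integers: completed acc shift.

Answer: 1 0 0

Derivation:
byte[0]=0x33 cont=0 payload=0x33: varint #1 complete (value=51); reset -> completed=1 acc=0 shift=0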